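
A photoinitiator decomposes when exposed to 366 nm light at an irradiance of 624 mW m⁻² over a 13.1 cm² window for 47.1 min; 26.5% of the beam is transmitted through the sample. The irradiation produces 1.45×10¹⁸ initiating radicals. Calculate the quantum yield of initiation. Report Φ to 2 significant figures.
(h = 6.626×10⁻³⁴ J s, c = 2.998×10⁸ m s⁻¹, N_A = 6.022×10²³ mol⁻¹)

Product: 1.45×10¹⁸ / 6.022×10²³ = 2.408×10⁻⁶ mol.
Photon energy at 366 nm: hc/λ = (6.626×10⁻³⁴)(2.998×10⁸)/(366×10⁻⁹) = 5.428×10⁻¹⁹ J.
Energy delivered: (624 mW m⁻²)(13.1×10⁻⁴ m²)(2826 s) = 2.310 J.
Photons incident: 2.310 / 5.428×10⁻¹⁹ = 4.256×10¹⁸, i.e. 4.256×10¹⁸/6.022×10²³ = 7.067×10⁻⁶ mol.
Fraction absorbed: 1 − 26.5/100 = 0.7350.
Photons absorbed: 0.7350 × 7.067×10⁻⁶ = 5.194×10⁻⁶ mol.
Φ = 2.408×10⁻⁶ mol / 5.194×10⁻⁶ mol photons = 0.46.

Φ = 0.46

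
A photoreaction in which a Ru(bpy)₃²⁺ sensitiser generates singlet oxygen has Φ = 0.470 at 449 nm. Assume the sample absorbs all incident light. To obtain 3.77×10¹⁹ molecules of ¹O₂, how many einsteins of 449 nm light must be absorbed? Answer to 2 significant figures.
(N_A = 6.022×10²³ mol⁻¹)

Product: 3.77×10¹⁹ / 6.022×10²³ = 6.260×10⁻⁵ mol.
Photons that must be absorbed: 6.260×10⁻⁵ / 0.470 = 1.332×10⁻⁴ mol.

1.3×10⁻⁴ einstein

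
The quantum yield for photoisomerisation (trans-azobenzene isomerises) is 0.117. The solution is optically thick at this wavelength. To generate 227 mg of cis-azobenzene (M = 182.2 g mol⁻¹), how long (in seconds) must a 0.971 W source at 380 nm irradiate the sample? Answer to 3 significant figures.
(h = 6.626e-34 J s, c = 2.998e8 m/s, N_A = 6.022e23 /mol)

t ≈ 3450 s

Product: 227 mg / 182.2 g mol⁻¹ = 0.001246 mol.
Photons that must be absorbed: 0.001246 / 0.117 = 0.01065 mol.
Photon energy: hc/λ = 5.228e-19 J; per mole, 3.148e5 J mol⁻¹.
Energy required: 0.01065 × 3.148e5 = 3353 J.
Time: 3353 J / 0.971 W = 3450 s.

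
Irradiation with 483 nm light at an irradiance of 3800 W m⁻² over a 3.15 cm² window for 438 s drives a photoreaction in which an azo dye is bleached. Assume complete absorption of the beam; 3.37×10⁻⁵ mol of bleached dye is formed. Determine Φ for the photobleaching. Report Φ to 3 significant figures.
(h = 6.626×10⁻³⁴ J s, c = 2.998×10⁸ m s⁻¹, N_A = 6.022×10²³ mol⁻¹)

Photon energy at 483 nm: hc/λ = (6.626×10⁻³⁴)(2.998×10⁸)/(483×10⁻⁹) = 4.113×10⁻¹⁹ J.
Energy delivered: (3800 W m⁻²)(3.15×10⁻⁴ m²)(438 s) = 524.3 J.
Photons incident: 524.3 / 4.113×10⁻¹⁹ = 1.275×10²¹, i.e. 1.275×10²¹/6.022×10²³ = 0.002117 mol.
Φ = 3.37×10⁻⁵ mol / 0.002117 mol photons = 0.0159.

Φ = 0.0159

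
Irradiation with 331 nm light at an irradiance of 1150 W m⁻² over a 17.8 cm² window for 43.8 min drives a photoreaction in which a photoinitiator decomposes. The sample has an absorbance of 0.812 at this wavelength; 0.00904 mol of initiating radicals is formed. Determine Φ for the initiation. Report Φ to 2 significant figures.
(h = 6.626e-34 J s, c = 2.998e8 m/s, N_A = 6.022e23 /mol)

Φ = 0.72

Photon energy at 331 nm: hc/λ = (6.626e-34)(2.998e8)/(331e-9) = 6.001e-19 J.
Energy delivered: (1150 W m⁻²)(17.8e-4 m²)(2628 s) = 5380 J.
Photons incident: 5380 / 6.001e-19 = 8.965e21, i.e. 8.965e21/6.022e23 = 0.01489 mol.
Fraction absorbed: 1 − 10^(−0.812) = 0.8458.
Photons absorbed: 0.8458 × 0.01489 = 0.01259 mol.
Φ = 0.00904 mol / 0.01259 mol photons = 0.72.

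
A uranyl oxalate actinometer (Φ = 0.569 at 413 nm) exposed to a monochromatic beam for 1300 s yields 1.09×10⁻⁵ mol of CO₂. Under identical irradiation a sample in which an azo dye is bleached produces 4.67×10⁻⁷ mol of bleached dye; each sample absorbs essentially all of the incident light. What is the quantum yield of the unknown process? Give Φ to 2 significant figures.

Φ = 0.024

Photons absorbed by the actinometer: 1.09×10⁻⁵ / 0.569 = 1.916×10⁻⁵ mol.
Φ(unknown) = 4.67×10⁻⁷ / 1.916×10⁻⁵ = 0.024.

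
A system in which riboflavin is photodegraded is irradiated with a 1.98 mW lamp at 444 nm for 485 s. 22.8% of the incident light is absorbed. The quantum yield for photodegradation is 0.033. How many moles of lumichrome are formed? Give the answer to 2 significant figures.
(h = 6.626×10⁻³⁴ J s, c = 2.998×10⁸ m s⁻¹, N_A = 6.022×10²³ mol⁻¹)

Photon energy at 444 nm: hc/λ = (6.626×10⁻³⁴)(2.998×10⁸)/(444×10⁻⁹) = 4.474×10⁻¹⁹ J.
Energy delivered: (1.98 mW)(485 s) = 0.9603 J.
Photons incident: 0.9603 / 4.474×10⁻¹⁹ = 2.146×10¹⁸, i.e. 2.146×10¹⁸/6.022×10²³ = 3.564×10⁻⁶ mol.
Photons absorbed: 0.228 × 3.564×10⁻⁶ = 8.126×10⁻⁷ mol.
Product: Φ × n_abs = 0.033 × 8.126×10⁻⁷ = 2.682×10⁻⁸ mol.

2.7×10⁻⁸ mol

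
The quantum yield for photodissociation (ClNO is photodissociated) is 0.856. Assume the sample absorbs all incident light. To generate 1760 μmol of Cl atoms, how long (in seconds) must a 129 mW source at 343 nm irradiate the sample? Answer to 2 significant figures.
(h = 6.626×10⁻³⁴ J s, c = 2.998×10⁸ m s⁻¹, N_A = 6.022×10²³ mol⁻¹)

Product: 1760 μmol = 0.00176 mol.
Photons that must be absorbed: 0.00176 / 0.856 = 0.002056 mol.
Photon energy: hc/λ = 5.791×10⁻¹⁹ J; per mole, 3.487×10⁵ J mol⁻¹.
Energy required: 0.002056 × 3.487×10⁵ = 716.9 J.
Time: 716.9 J / 0.129 W = 5600 s.

t ≈ 5600 s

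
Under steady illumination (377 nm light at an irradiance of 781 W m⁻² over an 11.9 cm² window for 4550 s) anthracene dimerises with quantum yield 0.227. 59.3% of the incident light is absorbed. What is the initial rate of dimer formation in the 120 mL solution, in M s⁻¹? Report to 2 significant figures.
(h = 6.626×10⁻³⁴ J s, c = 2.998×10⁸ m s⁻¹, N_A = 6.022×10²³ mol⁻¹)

Photon energy at 377 nm: hc/λ = (6.626×10⁻³⁴)(2.998×10⁸)/(377×10⁻⁹) = 5.269×10⁻¹⁹ J.
Energy delivered: (781 W m⁻²)(11.9×10⁻⁴ m²)(4550 s) = 4229 J.
Photons incident: 4229 / 5.269×10⁻¹⁹ = 8.026×10²¹, i.e. 8.026×10²¹/6.022×10²³ = 0.01333 mol.
Photons absorbed: 0.593 × 0.01333 = 0.007905 mol.
Product formed: 0.227 × 0.007905 = 0.001794 mol.
Rate: 0.001794 mol / (4550 s × 0.12 L) = 3.3×10⁻⁶ M s⁻¹.

3.3×10⁻⁶ M s⁻¹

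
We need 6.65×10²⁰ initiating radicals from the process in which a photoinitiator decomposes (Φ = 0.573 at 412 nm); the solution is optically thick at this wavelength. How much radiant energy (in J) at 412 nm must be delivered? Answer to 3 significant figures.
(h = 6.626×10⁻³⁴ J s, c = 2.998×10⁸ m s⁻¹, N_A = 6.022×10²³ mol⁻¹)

Product: 6.65×10²⁰ / 6.022×10²³ = 0.001104 mol.
Photons that must be absorbed: 0.001104 / 0.573 = 0.001927 mol.
Photon energy: hc/λ = 4.822×10⁻¹⁹ J; per mole, 2.904×10⁵ J mol⁻¹.
Energy required: 0.001927 × 2.904×10⁵ = 560 J.

560 J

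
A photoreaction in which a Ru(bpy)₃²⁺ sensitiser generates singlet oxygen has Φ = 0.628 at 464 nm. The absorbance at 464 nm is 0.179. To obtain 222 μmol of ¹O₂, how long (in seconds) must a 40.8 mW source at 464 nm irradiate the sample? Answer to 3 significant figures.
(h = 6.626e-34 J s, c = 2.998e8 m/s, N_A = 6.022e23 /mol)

Product: 222 μmol = 2.22e-4 mol.
Photons that must be absorbed: 2.22e-4 / 0.628 = 3.535e-4 mol.
Fraction absorbed: 1 − 10^(−0.179) = 0.3378.
Incident photons needed: 3.535e-4 / 0.3378 = 0.001046 mol.
Photon energy: hc/λ = 4.281e-19 J; per mole, 2.578e5 J mol⁻¹.
Energy required: 0.001046 × 2.578e5 = 269.7 J.
Time: 269.7 J / 0.0408 W = 6610 s.

t ≈ 6610 s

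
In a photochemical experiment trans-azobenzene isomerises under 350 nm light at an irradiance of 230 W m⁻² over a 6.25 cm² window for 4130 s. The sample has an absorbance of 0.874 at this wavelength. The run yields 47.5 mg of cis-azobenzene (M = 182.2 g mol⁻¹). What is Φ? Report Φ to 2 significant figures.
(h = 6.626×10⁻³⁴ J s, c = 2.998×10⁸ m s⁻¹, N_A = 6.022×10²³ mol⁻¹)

Product: 47.5 mg / 182.2 g mol⁻¹ = 2.607×10⁻⁴ mol.
Photon energy at 350 nm: hc/λ = (6.626×10⁻³⁴)(2.998×10⁸)/(350×10⁻⁹) = 5.676×10⁻¹⁹ J.
Energy delivered: (230 W m⁻²)(6.25×10⁻⁴ m²)(4130 s) = 593.7 J.
Photons incident: 593.7 / 5.676×10⁻¹⁹ = 1.046×10²¹, i.e. 1.046×10²¹/6.022×10²³ = 0.001737 mol.
Fraction absorbed: 1 − 10^(−0.874) = 0.8663.
Photons absorbed: 0.8663 × 0.001737 = 0.001505 mol.
Φ = 2.607×10⁻⁴ mol / 0.001505 mol photons = 0.17.

Φ = 0.17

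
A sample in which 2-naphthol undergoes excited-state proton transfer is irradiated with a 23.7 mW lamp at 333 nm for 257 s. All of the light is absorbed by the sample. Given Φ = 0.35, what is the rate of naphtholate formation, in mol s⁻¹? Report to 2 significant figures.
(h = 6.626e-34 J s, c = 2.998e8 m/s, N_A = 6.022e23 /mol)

2.3e-8 mol s⁻¹

Photon energy at 333 nm: hc/λ = (6.626e-34)(2.998e8)/(333e-9) = 5.965e-19 J.
Energy delivered: (23.7 mW)(257 s) = 6.091 J.
Photons incident: 6.091 / 5.965e-19 = 1.021e19, i.e. 1.021e19/6.022e23 = 1.695e-5 mol.
Product formed: 0.35 × 1.695e-5 = 5.932e-6 mol.
Rate: 5.932e-6 / 257 s = 2.3e-8 mol s⁻¹.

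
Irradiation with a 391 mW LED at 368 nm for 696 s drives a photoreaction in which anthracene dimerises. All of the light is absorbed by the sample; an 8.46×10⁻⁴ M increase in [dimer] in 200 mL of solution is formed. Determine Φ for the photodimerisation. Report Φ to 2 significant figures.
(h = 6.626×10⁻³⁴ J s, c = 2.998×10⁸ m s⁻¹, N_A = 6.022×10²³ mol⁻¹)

Product: (8.46×10⁻⁴ M)(0.2 L) = 1.692×10⁻⁴ mol.
Photon energy at 368 nm: hc/λ = (6.626×10⁻³⁴)(2.998×10⁸)/(368×10⁻⁹) = 5.398×10⁻¹⁹ J.
Energy delivered: (391 mW)(696 s) = 272.1 J.
Photons incident: 272.1 / 5.398×10⁻¹⁹ = 5.041×10²⁰, i.e. 5.041×10²⁰/6.022×10²³ = 8.371×10⁻⁴ mol.
Φ = 1.692×10⁻⁴ mol / 8.371×10⁻⁴ mol photons = 0.20.

Φ = 0.20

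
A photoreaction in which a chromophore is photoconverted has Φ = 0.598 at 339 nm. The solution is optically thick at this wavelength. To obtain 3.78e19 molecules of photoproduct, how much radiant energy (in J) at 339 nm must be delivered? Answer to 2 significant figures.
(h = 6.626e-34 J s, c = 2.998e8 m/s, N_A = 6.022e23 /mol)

37 J

Product: 3.78e19 / 6.022e23 = 6.277e-5 mol.
Photons that must be absorbed: 6.277e-5 / 0.598 = 1.050e-4 mol.
Photon energy: hc/λ = 5.860e-19 J; per mole, 3.529e5 J mol⁻¹.
Energy required: 1.050e-4 × 3.529e5 = 37 J.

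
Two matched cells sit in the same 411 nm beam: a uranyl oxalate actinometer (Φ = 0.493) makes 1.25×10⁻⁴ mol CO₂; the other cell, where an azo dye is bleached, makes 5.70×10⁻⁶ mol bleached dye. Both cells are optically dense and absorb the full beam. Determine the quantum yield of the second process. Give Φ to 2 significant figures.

Photons absorbed by the actinometer: 1.25×10⁻⁴ / 0.493 = 2.535×10⁻⁴ mol.
Φ(unknown) = 5.70×10⁻⁶ / 2.535×10⁻⁴ = 0.022.

Φ = 0.022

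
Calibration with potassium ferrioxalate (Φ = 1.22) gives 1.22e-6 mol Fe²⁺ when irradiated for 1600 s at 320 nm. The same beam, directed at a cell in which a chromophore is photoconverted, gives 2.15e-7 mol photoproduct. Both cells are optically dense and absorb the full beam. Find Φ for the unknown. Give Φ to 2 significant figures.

Φ = 0.22

Photons absorbed by the actinometer: 1.22e-6 / 1.22 = 1.000e-6 mol.
Φ(unknown) = 2.15e-7 / 1.000e-6 = 0.22.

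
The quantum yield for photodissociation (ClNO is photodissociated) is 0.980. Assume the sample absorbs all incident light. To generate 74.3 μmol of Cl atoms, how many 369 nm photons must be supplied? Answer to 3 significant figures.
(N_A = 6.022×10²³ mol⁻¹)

Product: 74.3 μmol = 7.43×10⁻⁵ mol.
Photons that must be absorbed: 7.43×10⁻⁵ / 0.980 = 7.582×10⁻⁵ mol.
Photon count: 7.582×10⁻⁵ × 6.022×10²³ = 4.57×10¹⁹.

4.57×10¹⁹ photons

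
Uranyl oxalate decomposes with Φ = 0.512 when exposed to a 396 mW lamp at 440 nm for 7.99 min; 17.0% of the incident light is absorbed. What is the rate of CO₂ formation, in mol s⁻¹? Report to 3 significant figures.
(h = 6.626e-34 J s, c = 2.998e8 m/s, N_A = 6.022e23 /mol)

1.27e-7 mol s⁻¹

Photon energy at 440 nm: hc/λ = (6.626e-34)(2.998e8)/(440e-9) = 4.515e-19 J.
Energy delivered: (396 mW)(479.4 s) = 189.8 J.
Photons incident: 189.8 / 4.515e-19 = 4.204e20, i.e. 4.204e20/6.022e23 = 6.981e-4 mol.
Photons absorbed: 0.170 × 6.981e-4 = 1.187e-4 mol.
Product formed: 0.512 × 1.187e-4 = 6.077e-5 mol.
Rate: 6.077e-5 / 479.4 s = 1.27e-7 mol s⁻¹.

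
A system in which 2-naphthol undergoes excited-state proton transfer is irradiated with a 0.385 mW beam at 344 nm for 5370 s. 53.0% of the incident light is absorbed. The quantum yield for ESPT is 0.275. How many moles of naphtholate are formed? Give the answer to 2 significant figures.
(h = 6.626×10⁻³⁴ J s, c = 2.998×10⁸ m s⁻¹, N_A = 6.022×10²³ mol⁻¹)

8.7×10⁻⁷ mol

Photon energy at 344 nm: hc/λ = (6.626×10⁻³⁴)(2.998×10⁸)/(344×10⁻⁹) = 5.775×10⁻¹⁹ J.
Energy delivered: (0.385 mW)(5370 s) = 2.067 J.
Photons incident: 2.067 / 5.775×10⁻¹⁹ = 3.579×10¹⁸, i.e. 3.579×10¹⁸/6.022×10²³ = 5.943×10⁻⁶ mol.
Photons absorbed: 0.530 × 5.943×10⁻⁶ = 3.150×10⁻⁶ mol.
Product: Φ × n_abs = 0.275 × 3.150×10⁻⁶ = 8.663×10⁻⁷ mol.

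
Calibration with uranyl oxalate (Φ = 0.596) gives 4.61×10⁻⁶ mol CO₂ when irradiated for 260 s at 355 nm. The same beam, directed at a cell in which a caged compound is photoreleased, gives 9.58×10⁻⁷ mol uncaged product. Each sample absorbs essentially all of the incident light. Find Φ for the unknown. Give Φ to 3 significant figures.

Photons absorbed by the actinometer: 4.61×10⁻⁶ / 0.596 = 7.735×10⁻⁶ mol.
Φ(unknown) = 9.58×10⁻⁷ / 7.735×10⁻⁶ = 0.124.

Φ = 0.124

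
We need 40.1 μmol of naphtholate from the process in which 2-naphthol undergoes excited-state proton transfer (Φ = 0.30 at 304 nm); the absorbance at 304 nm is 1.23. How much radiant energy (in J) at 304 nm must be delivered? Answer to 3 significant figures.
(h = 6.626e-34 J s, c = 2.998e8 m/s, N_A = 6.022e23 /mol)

55.9 J

Product: 40.1 μmol = 4.01e-5 mol.
Photons that must be absorbed: 4.01e-5 / 0.30 = 1.337e-4 mol.
Fraction absorbed: 1 − 10^(−1.23) = 0.9411.
Incident photons needed: 1.337e-4 / 0.9411 = 1.421e-4 mol.
Photon energy: hc/λ = 6.534e-19 J; per mole, 3.935e5 J mol⁻¹.
Energy required: 1.421e-4 × 3.935e5 = 55.9 J.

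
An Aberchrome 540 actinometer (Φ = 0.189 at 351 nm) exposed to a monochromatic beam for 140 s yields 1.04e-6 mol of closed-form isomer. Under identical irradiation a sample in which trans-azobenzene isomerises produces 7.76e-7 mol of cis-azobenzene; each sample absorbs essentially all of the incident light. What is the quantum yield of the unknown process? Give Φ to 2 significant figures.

Φ = 0.14

Photons absorbed by the actinometer: 1.04e-6 / 0.189 = 5.503e-6 mol.
Φ(unknown) = 7.76e-7 / 5.503e-6 = 0.14.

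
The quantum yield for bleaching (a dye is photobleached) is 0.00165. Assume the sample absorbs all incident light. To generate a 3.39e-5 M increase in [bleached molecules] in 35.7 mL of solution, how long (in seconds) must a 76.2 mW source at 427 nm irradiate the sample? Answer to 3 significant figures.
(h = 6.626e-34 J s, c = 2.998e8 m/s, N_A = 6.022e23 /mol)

Product: (3.39e-5 M)(0.0357 L) = 1.210e-6 mol.
Photons that must be absorbed: 1.210e-6 / 0.00165 = 7.333e-4 mol.
Photon energy: hc/λ = 4.652e-19 J; per mole, 2.801e5 J mol⁻¹.
Energy required: 7.333e-4 × 2.801e5 = 205.4 J.
Time: 205.4 J / 0.0762 W = 2700 s.

t ≈ 2700 s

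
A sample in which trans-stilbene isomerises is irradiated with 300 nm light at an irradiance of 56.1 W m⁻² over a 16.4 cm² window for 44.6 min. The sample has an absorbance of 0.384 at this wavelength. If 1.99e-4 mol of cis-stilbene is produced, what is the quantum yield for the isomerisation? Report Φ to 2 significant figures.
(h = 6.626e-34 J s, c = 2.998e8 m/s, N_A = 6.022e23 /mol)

Φ = 0.55

Photon energy at 300 nm: hc/λ = (6.626e-34)(2.998e8)/(300e-9) = 6.622e-19 J.
Energy delivered: (56.1 W m⁻²)(16.4e-4 m²)(2676 s) = 246.2 J.
Photons incident: 246.2 / 6.622e-19 = 3.718e20, i.e. 3.718e20/6.022e23 = 6.174e-4 mol.
Fraction absorbed: 1 − 10^(−0.384) = 0.5870.
Photons absorbed: 0.5870 × 6.174e-4 = 3.624e-4 mol.
Φ = 1.99e-4 mol / 3.624e-4 mol photons = 0.55.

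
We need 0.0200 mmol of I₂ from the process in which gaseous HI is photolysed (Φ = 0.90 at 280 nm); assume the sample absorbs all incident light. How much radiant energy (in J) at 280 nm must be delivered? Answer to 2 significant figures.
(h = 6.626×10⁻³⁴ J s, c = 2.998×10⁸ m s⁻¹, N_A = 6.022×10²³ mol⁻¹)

Product: 0.0200 mmol = 2.00×10⁻⁵ mol.
Photons that must be absorbed: 2.00×10⁻⁵ / 0.90 = 2.222×10⁻⁵ mol.
Photon energy: hc/λ = 7.095×10⁻¹⁹ J; per mole, 4.273×10⁵ J mol⁻¹.
Energy required: 2.222×10⁻⁵ × 4.273×10⁵ = 9.5 J.

9.5 J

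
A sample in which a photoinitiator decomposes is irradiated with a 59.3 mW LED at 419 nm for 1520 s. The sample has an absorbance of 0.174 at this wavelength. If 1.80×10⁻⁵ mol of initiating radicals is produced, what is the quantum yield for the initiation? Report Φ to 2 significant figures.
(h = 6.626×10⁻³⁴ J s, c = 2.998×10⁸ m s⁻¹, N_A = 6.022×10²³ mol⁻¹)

Φ = 0.17

Photon energy at 419 nm: hc/λ = (6.626×10⁻³⁴)(2.998×10⁸)/(419×10⁻⁹) = 4.741×10⁻¹⁹ J.
Energy delivered: (59.3 mW)(1520 s) = 90.14 J.
Photons incident: 90.14 / 4.741×10⁻¹⁹ = 1.901×10²⁰, i.e. 1.901×10²⁰/6.022×10²³ = 3.157×10⁻⁴ mol.
Fraction absorbed: 1 − 10^(−0.174) = 0.3301.
Photons absorbed: 0.3301 × 3.157×10⁻⁴ = 1.042×10⁻⁴ mol.
Φ = 1.80×10⁻⁵ mol / 1.042×10⁻⁴ mol photons = 0.17.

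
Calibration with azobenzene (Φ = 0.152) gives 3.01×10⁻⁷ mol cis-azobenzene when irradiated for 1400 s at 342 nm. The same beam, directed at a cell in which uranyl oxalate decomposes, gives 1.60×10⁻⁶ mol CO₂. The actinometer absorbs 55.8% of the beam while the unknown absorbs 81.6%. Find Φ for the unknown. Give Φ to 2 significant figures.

Photons absorbed by the actinometer: 3.01×10⁻⁷ / 0.152 = 1.980×10⁻⁶ mol.
Incident flux: 1.980×10⁻⁶ / 0.558 = 3.548×10⁻⁶ einstein.
Absorbed by unknown: 0.816 × 3.548×10⁻⁶ = 2.895×10⁻⁶ mol.
Φ(unknown) = 1.60×10⁻⁶ / 2.895×10⁻⁶ = 0.55.

Φ = 0.55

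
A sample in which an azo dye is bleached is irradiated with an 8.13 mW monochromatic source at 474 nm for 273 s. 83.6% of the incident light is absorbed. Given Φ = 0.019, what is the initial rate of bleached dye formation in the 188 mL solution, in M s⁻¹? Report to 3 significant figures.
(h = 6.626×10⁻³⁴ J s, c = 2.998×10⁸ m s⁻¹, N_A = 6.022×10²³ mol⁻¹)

2.72×10⁻⁹ M s⁻¹

Photon energy at 474 nm: hc/λ = (6.626×10⁻³⁴)(2.998×10⁸)/(474×10⁻⁹) = 4.191×10⁻¹⁹ J.
Energy delivered: (8.13 mW)(273 s) = 2.219 J.
Photons incident: 2.219 / 4.191×10⁻¹⁹ = 5.295×10¹⁸, i.e. 5.295×10¹⁸/6.022×10²³ = 8.793×10⁻⁶ mol.
Photons absorbed: 0.836 × 8.793×10⁻⁶ = 7.351×10⁻⁶ mol.
Product formed: 0.019 × 7.351×10⁻⁶ = 1.397×10⁻⁷ mol.
Rate: 1.397×10⁻⁷ mol / (273 s × 0.188 L) = 2.72×10⁻⁹ M s⁻¹.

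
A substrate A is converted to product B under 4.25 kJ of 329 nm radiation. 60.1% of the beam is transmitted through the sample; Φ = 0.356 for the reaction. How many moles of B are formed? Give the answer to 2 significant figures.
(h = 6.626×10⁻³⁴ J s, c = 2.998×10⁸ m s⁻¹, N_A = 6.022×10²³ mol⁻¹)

0.0017 mol

Photon energy at 329 nm: hc/λ = (6.626×10⁻³⁴)(2.998×10⁸)/(329×10⁻⁹) = 6.038×10⁻¹⁹ J.
Incident energy: 4.25 kJ = 4250 J.
Photons incident: 4250 / 6.038×10⁻¹⁹ = 7.039×10²¹, i.e. 7.039×10²¹/6.022×10²³ = 0.01169 mol.
Fraction absorbed: 1 − 60.1/100 = 0.3990.
Photons absorbed: 0.3990 × 0.01169 = 0.004664 mol.
Product: Φ × n_abs = 0.356 × 0.004664 = 0.001660 mol.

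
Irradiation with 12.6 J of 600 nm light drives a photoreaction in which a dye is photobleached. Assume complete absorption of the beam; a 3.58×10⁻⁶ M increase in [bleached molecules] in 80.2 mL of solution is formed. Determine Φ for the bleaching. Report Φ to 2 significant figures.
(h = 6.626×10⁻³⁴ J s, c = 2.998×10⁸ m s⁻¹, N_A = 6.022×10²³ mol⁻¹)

Product: (3.58×10⁻⁶ M)(0.0802 L) = 2.871×10⁻⁷ mol.
Photon energy at 600 nm: hc/λ = (6.626×10⁻³⁴)(2.998×10⁸)/(600×10⁻⁹) = 3.311×10⁻¹⁹ J.
Photons incident: 12.6 / 3.311×10⁻¹⁹ = 3.805×10¹⁹, i.e. 3.805×10¹⁹/6.022×10²³ = 6.318×10⁻⁵ mol.
Φ = 2.871×10⁻⁷ mol / 6.318×10⁻⁵ mol photons = 0.0045.

Φ = 0.0045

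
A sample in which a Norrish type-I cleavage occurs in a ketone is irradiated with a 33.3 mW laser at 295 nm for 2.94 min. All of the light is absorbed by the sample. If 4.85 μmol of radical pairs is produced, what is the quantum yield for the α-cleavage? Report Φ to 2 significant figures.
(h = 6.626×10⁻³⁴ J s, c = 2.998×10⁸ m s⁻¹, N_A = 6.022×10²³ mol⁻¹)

Product: 4.85 μmol = 4.85×10⁻⁶ mol.
Photon energy at 295 nm: hc/λ = (6.626×10⁻³⁴)(2.998×10⁸)/(295×10⁻⁹) = 6.734×10⁻¹⁹ J.
Energy delivered: (33.3 mW)(176.4 s) = 5.874 J.
Photons incident: 5.874 / 6.734×10⁻¹⁹ = 8.723×10¹⁸, i.e. 8.723×10¹⁸/6.022×10²³ = 1.449×10⁻⁵ mol.
Φ = 4.85×10⁻⁶ mol / 1.449×10⁻⁵ mol photons = 0.33.

Φ = 0.33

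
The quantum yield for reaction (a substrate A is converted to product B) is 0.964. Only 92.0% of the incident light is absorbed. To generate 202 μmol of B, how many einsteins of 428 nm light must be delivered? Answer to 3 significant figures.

Product: 202 μmol = 2.02e-4 mol.
Photons that must be absorbed: 2.02e-4 / 0.964 = 2.095e-4 mol.
Incident photons needed: 2.095e-4 / 0.920 = 2.277e-4 mol.

2.28e-4 einstein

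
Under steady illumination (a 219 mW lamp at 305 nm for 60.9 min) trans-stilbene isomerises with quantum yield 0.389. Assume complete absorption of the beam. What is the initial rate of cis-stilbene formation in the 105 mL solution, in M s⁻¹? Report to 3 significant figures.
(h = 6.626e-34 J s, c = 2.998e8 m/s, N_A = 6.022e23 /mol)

Photon energy at 305 nm: hc/λ = (6.626e-34)(2.998e8)/(305e-9) = 6.513e-19 J.
Energy delivered: (219 mW)(3654 s) = 800.2 J.
Photons incident: 800.2 / 6.513e-19 = 1.229e21, i.e. 1.229e21/6.022e23 = 0.002041 mol.
Product formed: 0.389 × 0.002041 = 7.939e-4 mol.
Rate: 7.939e-4 mol / (3654 s × 0.105 L) = 2.07e-6 M s⁻¹.

2.07e-6 M s⁻¹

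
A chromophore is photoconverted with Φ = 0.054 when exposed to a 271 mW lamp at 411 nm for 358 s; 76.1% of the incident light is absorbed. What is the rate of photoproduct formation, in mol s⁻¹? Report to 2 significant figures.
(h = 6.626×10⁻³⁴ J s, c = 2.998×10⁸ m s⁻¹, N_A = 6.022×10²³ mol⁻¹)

Photon energy at 411 nm: hc/λ = (6.626×10⁻³⁴)(2.998×10⁸)/(411×10⁻⁹) = 4.833×10⁻¹⁹ J.
Energy delivered: (271 mW)(358 s) = 97.02 J.
Photons incident: 97.02 / 4.833×10⁻¹⁹ = 2.007×10²⁰, i.e. 2.007×10²⁰/6.022×10²³ = 3.333×10⁻⁴ mol.
Photons absorbed: 0.761 × 3.333×10⁻⁴ = 2.536×10⁻⁴ mol.
Product formed: 0.054 × 2.536×10⁻⁴ = 1.369×10⁻⁵ mol.
Rate: 1.369×10⁻⁵ / 358 s = 3.8×10⁻⁸ mol s⁻¹.

3.8×10⁻⁸ mol s⁻¹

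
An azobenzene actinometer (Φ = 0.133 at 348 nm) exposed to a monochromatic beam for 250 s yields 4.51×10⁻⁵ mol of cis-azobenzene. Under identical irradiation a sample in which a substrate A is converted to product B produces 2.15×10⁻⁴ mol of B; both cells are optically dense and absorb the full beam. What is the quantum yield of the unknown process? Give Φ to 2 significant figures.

Φ = 0.63

Photons absorbed by the actinometer: 4.51×10⁻⁵ / 0.133 = 3.391×10⁻⁴ mol.
Φ(unknown) = 2.15×10⁻⁴ / 3.391×10⁻⁴ = 0.63.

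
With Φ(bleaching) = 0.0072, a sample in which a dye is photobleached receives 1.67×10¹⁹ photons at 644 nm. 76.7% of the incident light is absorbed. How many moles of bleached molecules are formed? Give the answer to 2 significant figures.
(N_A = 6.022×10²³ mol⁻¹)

Moles of photons: 1.67×10¹⁹ / 6.022×10²³ = 2.773×10⁻⁵ mol.
Photons absorbed: 0.767 × 2.773×10⁻⁵ = 2.127×10⁻⁵ mol.
Product: Φ × n_abs = 0.0072 × 2.127×10⁻⁵ = 1.531×10⁻⁷ mol.

1.5×10⁻⁷ mol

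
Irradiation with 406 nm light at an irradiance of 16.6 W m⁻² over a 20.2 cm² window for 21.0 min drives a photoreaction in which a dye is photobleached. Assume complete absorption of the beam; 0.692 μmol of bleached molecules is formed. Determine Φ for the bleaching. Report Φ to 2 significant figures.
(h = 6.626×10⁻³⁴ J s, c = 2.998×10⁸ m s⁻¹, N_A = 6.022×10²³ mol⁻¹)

Product: 0.692 μmol = 6.92×10⁻⁷ mol.
Photon energy at 406 nm: hc/λ = (6.626×10⁻³⁴)(2.998×10⁸)/(406×10⁻⁹) = 4.893×10⁻¹⁹ J.
Energy delivered: (16.6 W m⁻²)(20.2×10⁻⁴ m²)(1260 s) = 42.25 J.
Photons incident: 42.25 / 4.893×10⁻¹⁹ = 8.635×10¹⁹, i.e. 8.635×10¹⁹/6.022×10²³ = 1.434×10⁻⁴ mol.
Φ = 6.92×10⁻⁷ mol / 1.434×10⁻⁴ mol photons = 0.0048.

Φ = 0.0048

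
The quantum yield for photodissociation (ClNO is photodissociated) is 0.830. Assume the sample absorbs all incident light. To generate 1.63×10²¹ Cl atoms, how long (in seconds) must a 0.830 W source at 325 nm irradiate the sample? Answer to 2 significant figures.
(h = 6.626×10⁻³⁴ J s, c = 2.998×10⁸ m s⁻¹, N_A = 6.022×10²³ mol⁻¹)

Product: 1.63×10²¹ / 6.022×10²³ = 0.002707 mol.
Photons that must be absorbed: 0.002707 / 0.830 = 0.003261 mol.
Photon energy: hc/λ = 6.112×10⁻¹⁹ J; per mole, 3.681×10⁵ J mol⁻¹.
Energy required: 0.003261 × 3.681×10⁵ = 1200 J.
Time: 1200 J / 0.83 W = 1400 s.

t ≈ 1400 s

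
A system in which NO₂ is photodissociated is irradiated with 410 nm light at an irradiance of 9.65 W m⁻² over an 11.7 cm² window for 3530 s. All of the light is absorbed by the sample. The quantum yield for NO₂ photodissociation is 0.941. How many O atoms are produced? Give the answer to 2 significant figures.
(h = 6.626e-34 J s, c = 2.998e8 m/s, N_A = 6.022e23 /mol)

Photon energy at 410 nm: hc/λ = (6.626e-34)(2.998e8)/(410e-9) = 4.845e-19 J.
Energy delivered: (9.65 W m⁻²)(11.7e-4 m²)(3530 s) = 39.86 J.
Photons incident: 39.86 / 4.845e-19 = 8.227e19, i.e. 8.227e19/6.022e23 = 1.366e-4 mol.
Product: Φ × n_abs = 0.941 × 1.366e-4 = 1.285e-4 mol.
As a count: 1.285e-4 × 6.022e23 = 7.7e19.

7.7e19 atoms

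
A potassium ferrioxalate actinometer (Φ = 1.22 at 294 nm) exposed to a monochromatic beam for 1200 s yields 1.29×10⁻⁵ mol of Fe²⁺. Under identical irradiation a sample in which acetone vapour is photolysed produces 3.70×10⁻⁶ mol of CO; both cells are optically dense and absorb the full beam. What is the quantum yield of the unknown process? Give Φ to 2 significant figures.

Photons absorbed by the actinometer: 1.29×10⁻⁵ / 1.22 = 1.057×10⁻⁵ mol.
Φ(unknown) = 3.70×10⁻⁶ / 1.057×10⁻⁵ = 0.35.

Φ = 0.35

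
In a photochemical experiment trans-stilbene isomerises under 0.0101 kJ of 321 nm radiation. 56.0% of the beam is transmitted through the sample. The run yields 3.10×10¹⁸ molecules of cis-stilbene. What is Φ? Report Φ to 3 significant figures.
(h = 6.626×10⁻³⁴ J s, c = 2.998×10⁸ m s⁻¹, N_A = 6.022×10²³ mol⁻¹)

Product: 3.10×10¹⁸ / 6.022×10²³ = 5.148×10⁻⁶ mol.
Photon energy at 321 nm: hc/λ = (6.626×10⁻³⁴)(2.998×10⁸)/(321×10⁻⁹) = 6.188×10⁻¹⁹ J.
Incident energy: 0.0101 kJ = 10.1 J.
Photons incident: 10.1 / 6.188×10⁻¹⁹ = 1.632×10¹⁹, i.e. 1.632×10¹⁹/6.022×10²³ = 2.710×10⁻⁵ mol.
Fraction absorbed: 1 − 56.0/100 = 0.4400.
Photons absorbed: 0.4400 × 2.710×10⁻⁵ = 1.192×10⁻⁵ mol.
Φ = 5.148×10⁻⁶ mol / 1.192×10⁻⁵ mol photons = 0.432.

Φ = 0.432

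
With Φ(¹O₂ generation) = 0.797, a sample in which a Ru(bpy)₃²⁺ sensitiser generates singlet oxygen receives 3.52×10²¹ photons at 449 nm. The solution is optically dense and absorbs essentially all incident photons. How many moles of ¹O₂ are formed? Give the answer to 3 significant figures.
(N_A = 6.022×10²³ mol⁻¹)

Moles of photons: 3.52×10²¹ / 6.022×10²³ = 0.005845 mol.
Product: Φ × n_abs = 0.797 × 0.005845 = 0.004658 mol.

0.00466 mol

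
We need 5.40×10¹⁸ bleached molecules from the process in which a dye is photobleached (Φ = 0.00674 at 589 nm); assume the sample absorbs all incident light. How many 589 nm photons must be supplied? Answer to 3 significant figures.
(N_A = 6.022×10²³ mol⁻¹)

Product: 5.40×10¹⁸ / 6.022×10²³ = 8.967×10⁻⁶ mol.
Photons that must be absorbed: 8.967×10⁻⁶ / 0.00674 = 0.001330 mol.
Photon count: 0.001330 × 6.022×10²³ = 8.01×10²⁰.

8.01×10²⁰ photons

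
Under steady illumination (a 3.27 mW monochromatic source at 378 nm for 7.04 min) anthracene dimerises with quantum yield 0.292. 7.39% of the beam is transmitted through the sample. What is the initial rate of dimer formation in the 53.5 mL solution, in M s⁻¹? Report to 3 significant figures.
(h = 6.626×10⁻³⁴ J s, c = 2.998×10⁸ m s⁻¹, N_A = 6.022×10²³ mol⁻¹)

Photon energy at 378 nm: hc/λ = (6.626×10⁻³⁴)(2.998×10⁸)/(378×10⁻⁹) = 5.255×10⁻¹⁹ J.
Energy delivered: (3.27 mW)(422.4 s) = 1.381 J.
Photons incident: 1.381 / 5.255×10⁻¹⁹ = 2.628×10¹⁸, i.e. 2.628×10¹⁸/6.022×10²³ = 4.364×10⁻⁶ mol.
Fraction absorbed: 1 − 7.39/100 = 0.9261.
Photons absorbed: 0.9261 × 4.364×10⁻⁶ = 4.042×10⁻⁶ mol.
Product formed: 0.292 × 4.042×10⁻⁶ = 1.180×10⁻⁶ mol.
Rate: 1.180×10⁻⁶ mol / (422.4 s × 0.0535 L) = 5.22×10⁻⁸ M s⁻¹.

5.22×10⁻⁸ M s⁻¹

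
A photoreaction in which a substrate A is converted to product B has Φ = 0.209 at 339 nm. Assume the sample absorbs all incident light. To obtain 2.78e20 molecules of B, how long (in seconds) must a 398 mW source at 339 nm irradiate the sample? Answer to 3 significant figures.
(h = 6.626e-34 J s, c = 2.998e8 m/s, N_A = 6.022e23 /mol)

Product: 2.78e20 / 6.022e23 = 4.616e-4 mol.
Photons that must be absorbed: 4.616e-4 / 0.209 = 0.002209 mol.
Photon energy: hc/λ = 5.860e-19 J; per mole, 3.529e5 J mol⁻¹.
Energy required: 0.002209 × 3.529e5 = 779.6 J.
Time: 779.6 J / 0.398 W = 1960 s.

t ≈ 1960 s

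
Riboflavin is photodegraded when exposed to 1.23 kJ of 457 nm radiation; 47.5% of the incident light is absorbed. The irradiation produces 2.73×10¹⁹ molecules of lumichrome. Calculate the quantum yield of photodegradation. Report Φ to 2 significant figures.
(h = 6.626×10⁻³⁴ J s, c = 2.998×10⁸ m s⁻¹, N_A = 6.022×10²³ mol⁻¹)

Φ = 0.020

Product: 2.73×10¹⁹ / 6.022×10²³ = 4.533×10⁻⁵ mol.
Photon energy at 457 nm: hc/λ = (6.626×10⁻³⁴)(2.998×10⁸)/(457×10⁻⁹) = 4.347×10⁻¹⁹ J.
Incident energy: 1.23 kJ = 1230 J.
Photons incident: 1230 / 4.347×10⁻¹⁹ = 2.830×10²¹, i.e. 2.830×10²¹/6.022×10²³ = 0.004699 mol.
Photons absorbed: 0.475 × 0.004699 = 0.002232 mol.
Φ = 4.533×10⁻⁵ mol / 0.002232 mol photons = 0.020.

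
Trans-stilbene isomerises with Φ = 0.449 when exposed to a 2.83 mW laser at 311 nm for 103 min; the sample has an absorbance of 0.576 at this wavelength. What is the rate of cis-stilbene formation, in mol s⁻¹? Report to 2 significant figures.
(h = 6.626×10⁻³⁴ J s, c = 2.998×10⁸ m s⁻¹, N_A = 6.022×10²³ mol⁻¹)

Photon energy at 311 nm: hc/λ = (6.626×10⁻³⁴)(2.998×10⁸)/(311×10⁻⁹) = 6.387×10⁻¹⁹ J.
Energy delivered: (2.83 mW)(6180 s) = 17.49 J.
Photons incident: 17.49 / 6.387×10⁻¹⁹ = 2.738×10¹⁹, i.e. 2.738×10¹⁹/6.022×10²³ = 4.547×10⁻⁵ mol.
Fraction absorbed: 1 − 10^(−0.576) = 0.7345.
Photons absorbed: 0.7345 × 4.547×10⁻⁵ = 3.340×10⁻⁵ mol.
Product formed: 0.449 × 3.340×10⁻⁵ = 1.500×10⁻⁵ mol.
Rate: 1.500×10⁻⁵ / 6180 s = 2.4×10⁻⁹ mol s⁻¹.

2.4×10⁻⁹ mol s⁻¹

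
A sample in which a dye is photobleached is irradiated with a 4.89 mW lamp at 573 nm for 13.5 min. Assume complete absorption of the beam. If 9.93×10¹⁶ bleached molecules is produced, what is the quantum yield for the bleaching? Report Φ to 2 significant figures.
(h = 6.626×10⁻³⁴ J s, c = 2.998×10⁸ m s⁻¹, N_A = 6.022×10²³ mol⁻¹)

Φ = 0.0087

Product: 9.93×10¹⁶ / 6.022×10²³ = 1.649×10⁻⁷ mol.
Photon energy at 573 nm: hc/λ = (6.626×10⁻³⁴)(2.998×10⁸)/(573×10⁻⁹) = 3.467×10⁻¹⁹ J.
Energy delivered: (4.89 mW)(810 s) = 3.961 J.
Photons incident: 3.961 / 3.467×10⁻¹⁹ = 1.142×10¹⁹, i.e. 1.142×10¹⁹/6.022×10²³ = 1.896×10⁻⁵ mol.
Φ = 1.649×10⁻⁷ mol / 1.896×10⁻⁵ mol photons = 0.0087.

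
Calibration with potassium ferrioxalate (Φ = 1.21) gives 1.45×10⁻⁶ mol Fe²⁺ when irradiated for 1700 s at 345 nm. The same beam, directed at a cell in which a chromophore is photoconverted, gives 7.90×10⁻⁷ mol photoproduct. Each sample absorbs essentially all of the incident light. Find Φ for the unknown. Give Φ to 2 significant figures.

Photons absorbed by the actinometer: 1.45×10⁻⁶ / 1.21 = 1.198×10⁻⁶ mol.
Φ(unknown) = 7.90×10⁻⁷ / 1.198×10⁻⁶ = 0.66.

Φ = 0.66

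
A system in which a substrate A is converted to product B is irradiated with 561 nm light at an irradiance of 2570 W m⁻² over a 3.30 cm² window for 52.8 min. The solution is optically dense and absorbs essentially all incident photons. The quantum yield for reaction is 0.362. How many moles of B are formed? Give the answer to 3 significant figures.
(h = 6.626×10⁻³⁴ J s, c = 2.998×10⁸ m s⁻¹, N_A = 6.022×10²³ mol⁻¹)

0.00456 mol

Photon energy at 561 nm: hc/λ = (6.626×10⁻³⁴)(2.998×10⁸)/(561×10⁻⁹) = 3.541×10⁻¹⁹ J.
Energy delivered: (2570 W m⁻²)(3.30×10⁻⁴ m²)(3168 s) = 2687 J.
Photons incident: 2687 / 3.541×10⁻¹⁹ = 7.588×10²¹, i.e. 7.588×10²¹/6.022×10²³ = 0.01260 mol.
Product: Φ × n_abs = 0.362 × 0.01260 = 0.004561 mol.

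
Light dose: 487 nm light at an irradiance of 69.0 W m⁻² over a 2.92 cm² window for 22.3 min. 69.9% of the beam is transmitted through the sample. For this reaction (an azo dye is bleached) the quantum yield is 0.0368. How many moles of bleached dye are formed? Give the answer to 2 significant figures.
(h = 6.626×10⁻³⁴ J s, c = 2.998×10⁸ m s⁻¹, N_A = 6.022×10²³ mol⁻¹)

Photon energy at 487 nm: hc/λ = (6.626×10⁻³⁴)(2.998×10⁸)/(487×10⁻⁹) = 4.079×10⁻¹⁹ J.
Energy delivered: (69.0 W m⁻²)(2.92×10⁻⁴ m²)(1338 s) = 26.96 J.
Photons incident: 26.96 / 4.079×10⁻¹⁹ = 6.609×10¹⁹, i.e. 6.609×10¹⁹/6.022×10²³ = 1.097×10⁻⁴ mol.
Fraction absorbed: 1 − 69.9/100 = 0.3010.
Photons absorbed: 0.3010 × 1.097×10⁻⁴ = 3.302×10⁻⁵ mol.
Product: Φ × n_abs = 0.0368 × 3.302×10⁻⁵ = 1.215×10⁻⁶ mol.

1.2×10⁻⁶ mol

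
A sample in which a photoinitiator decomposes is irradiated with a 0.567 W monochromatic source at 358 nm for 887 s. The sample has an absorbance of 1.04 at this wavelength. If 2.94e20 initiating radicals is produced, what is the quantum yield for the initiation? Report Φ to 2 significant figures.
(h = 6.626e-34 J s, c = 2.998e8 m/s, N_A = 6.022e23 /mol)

Φ = 0.36

Product: 2.94e20 / 6.022e23 = 4.882e-4 mol.
Photon energy at 358 nm: hc/λ = (6.626e-34)(2.998e8)/(358e-9) = 5.549e-19 J.
Energy delivered: (0.567 W)(887 s) = 502.9 J.
Photons incident: 502.9 / 5.549e-19 = 9.063e20, i.e. 9.063e20/6.022e23 = 0.001505 mol.
Fraction absorbed: 1 − 10^(−1.04) = 0.9088.
Photons absorbed: 0.9088 × 0.001505 = 0.001368 mol.
Φ = 4.882e-4 mol / 0.001368 mol photons = 0.36.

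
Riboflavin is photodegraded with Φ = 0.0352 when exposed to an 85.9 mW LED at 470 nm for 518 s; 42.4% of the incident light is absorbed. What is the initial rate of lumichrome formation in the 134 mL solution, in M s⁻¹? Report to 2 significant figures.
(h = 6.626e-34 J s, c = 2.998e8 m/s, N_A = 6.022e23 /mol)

Photon energy at 470 nm: hc/λ = (6.626e-34)(2.998e8)/(470e-9) = 4.227e-19 J.
Energy delivered: (85.9 mW)(518 s) = 44.50 J.
Photons incident: 44.50 / 4.227e-19 = 1.053e20, i.e. 1.053e20/6.022e23 = 1.749e-4 mol.
Photons absorbed: 0.424 × 1.749e-4 = 7.416e-5 mol.
Product formed: 0.0352 × 7.416e-5 = 2.610e-6 mol.
Rate: 2.610e-6 mol / (518 s × 0.134 L) = 3.8e-8 M s⁻¹.

3.8e-8 M s⁻¹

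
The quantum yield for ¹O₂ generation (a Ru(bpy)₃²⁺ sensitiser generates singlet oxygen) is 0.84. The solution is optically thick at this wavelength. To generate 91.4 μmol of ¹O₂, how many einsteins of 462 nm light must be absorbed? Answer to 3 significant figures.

Product: 91.4 μmol = 9.14e-5 mol.
Photons that must be absorbed: 9.14e-5 / 0.84 = 1.088e-4 mol.

1.09e-4 einstein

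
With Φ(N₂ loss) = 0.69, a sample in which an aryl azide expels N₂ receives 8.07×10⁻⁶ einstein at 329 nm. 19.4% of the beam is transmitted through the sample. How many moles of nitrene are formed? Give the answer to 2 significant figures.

4.5×10⁻⁶ mol

Fraction absorbed: 1 − 19.4/100 = 0.8060.
Photons absorbed: 0.8060 × 8.07×10⁻⁶ = 6.504×10⁻⁶ mol.
Product: Φ × n_abs = 0.69 × 6.504×10⁻⁶ = 4.488×10⁻⁶ mol.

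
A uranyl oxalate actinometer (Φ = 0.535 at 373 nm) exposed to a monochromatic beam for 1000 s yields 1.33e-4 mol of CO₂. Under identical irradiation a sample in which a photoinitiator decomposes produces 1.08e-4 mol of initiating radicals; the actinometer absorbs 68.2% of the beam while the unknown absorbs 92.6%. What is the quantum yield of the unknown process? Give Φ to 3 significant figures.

Φ = 0.320

Photons absorbed by the actinometer: 1.33e-4 / 0.535 = 2.486e-4 mol.
Incident flux: 2.486e-4 / 0.682 = 3.645e-4 einstein.
Absorbed by unknown: 0.926 × 3.645e-4 = 3.375e-4 mol.
Φ(unknown) = 1.08e-4 / 3.375e-4 = 0.320.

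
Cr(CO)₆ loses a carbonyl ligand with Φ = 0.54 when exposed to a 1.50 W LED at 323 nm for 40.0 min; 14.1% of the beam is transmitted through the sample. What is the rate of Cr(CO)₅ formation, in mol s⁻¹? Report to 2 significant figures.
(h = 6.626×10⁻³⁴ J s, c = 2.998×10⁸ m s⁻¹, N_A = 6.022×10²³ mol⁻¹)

1.9×10⁻⁶ mol s⁻¹

Photon energy at 323 nm: hc/λ = (6.626×10⁻³⁴)(2.998×10⁸)/(323×10⁻⁹) = 6.150×10⁻¹⁹ J.
Energy delivered: (1.50 W)(2400 s) = 3600 J.
Photons incident: 3600 / 6.150×10⁻¹⁹ = 5.854×10²¹, i.e. 5.854×10²¹/6.022×10²³ = 0.009721 mol.
Fraction absorbed: 1 − 14.1/100 = 0.8590.
Photons absorbed: 0.8590 × 0.009721 = 0.008350 mol.
Product formed: 0.54 × 0.008350 = 0.004509 mol.
Rate: 0.004509 / 2400 s = 1.9×10⁻⁶ mol s⁻¹.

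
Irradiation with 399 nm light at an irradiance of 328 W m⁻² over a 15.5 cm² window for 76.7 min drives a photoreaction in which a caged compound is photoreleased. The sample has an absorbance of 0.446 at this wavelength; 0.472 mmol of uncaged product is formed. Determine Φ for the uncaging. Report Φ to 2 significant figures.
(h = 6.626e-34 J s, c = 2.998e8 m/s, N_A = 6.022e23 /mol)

Φ = 0.094

Product: 0.472 mmol = 4.72e-4 mol.
Photon energy at 399 nm: hc/λ = (6.626e-34)(2.998e8)/(399e-9) = 4.979e-19 J.
Energy delivered: (328 W m⁻²)(15.5e-4 m²)(4602 s) = 2340 J.
Photons incident: 2340 / 4.979e-19 = 4.700e21, i.e. 4.700e21/6.022e23 = 0.007805 mol.
Fraction absorbed: 1 − 10^(−0.446) = 0.6419.
Photons absorbed: 0.6419 × 0.007805 = 0.005010 mol.
Φ = 4.72e-4 mol / 0.005010 mol photons = 0.094.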